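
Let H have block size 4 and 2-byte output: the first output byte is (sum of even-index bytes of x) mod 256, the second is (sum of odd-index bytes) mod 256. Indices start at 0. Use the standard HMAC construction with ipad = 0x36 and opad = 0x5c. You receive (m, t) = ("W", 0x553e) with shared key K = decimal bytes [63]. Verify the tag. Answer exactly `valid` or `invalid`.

Key decimal bytes [63] = 3f is 1 byte ≤ B = 4; zero-pad to 4 bytes: K' = 3f 00 00 00.
K' ⊕ ipad = 09 36 36 36; K' ⊕ opad = 63 5c 5c 5c.
Inner hash: even-index sum = 150 mod 256 = 150; odd-index sum = 108 mod 256 = 108 → 96 6c.
Outer hash (recomputed tag): even-index sum = 341 mod 256 = 85; odd-index sum = 292 mod 256 = 36 → 55 24.
Recomputed tag = 5524; claimed = 553e → mismatch.

invalid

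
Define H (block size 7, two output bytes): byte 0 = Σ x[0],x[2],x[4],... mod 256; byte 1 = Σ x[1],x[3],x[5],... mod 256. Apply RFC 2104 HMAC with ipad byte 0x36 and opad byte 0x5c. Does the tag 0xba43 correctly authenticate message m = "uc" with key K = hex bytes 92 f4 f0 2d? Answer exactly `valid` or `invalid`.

Key hex bytes 92 f4 f0 2d is 4 bytes ≤ B = 7; zero-pad to 7 bytes: K' = 92 f4 f0 2d 00 00 00.
K' ⊕ ipad = a4 c2 c6 1b 36 36 36; K' ⊕ opad = ce a8 ac 71 5c 5c 5c.
Inner hash: even-index sum = 569 mod 256 = 57; odd-index sum = 392 mod 256 = 136 → 39 88.
Outer hash (recomputed tag): even-index sum = 698 mod 256 = 186; odd-index sum = 430 mod 256 = 174 → ba ae.
Recomputed tag = baae; claimed = ba43 → mismatch.

invalid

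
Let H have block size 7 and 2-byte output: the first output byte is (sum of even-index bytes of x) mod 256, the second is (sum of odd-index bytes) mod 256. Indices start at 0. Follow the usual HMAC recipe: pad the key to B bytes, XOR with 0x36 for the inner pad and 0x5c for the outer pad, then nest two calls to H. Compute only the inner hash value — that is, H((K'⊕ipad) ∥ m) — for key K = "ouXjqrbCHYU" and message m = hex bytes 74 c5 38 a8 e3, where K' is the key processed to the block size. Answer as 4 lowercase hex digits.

Key "ouXjqrbCHYU" = 6f 75 58 6a 71 72 62 43 48 59 55 is 11 bytes > B = 7, so hash it first: H(key) = 37 ed, then zero-pad to 7 bytes: K' = 37 ed 00 00 00 00 00.
K' ⊕ ipad = 01 db 36 36 36 36 36.
Inner input = 01 db 36 36 36 36 36 ∥ 74 c5 38 a8 e3.
Inner hash: even-index sum = 528 mod 256 = 16; odd-index sum = 726 mod 256 = 214 → 10 d6.

10d6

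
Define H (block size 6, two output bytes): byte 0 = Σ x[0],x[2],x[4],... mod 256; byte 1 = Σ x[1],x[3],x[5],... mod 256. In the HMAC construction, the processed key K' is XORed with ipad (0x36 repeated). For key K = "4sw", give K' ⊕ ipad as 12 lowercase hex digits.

Key "4sw" = 34 73 77 is 3 bytes ≤ B = 6; zero-pad to 6 bytes: K' = 34 73 77 00 00 00.
XOR each byte with 0x36: 34⊕36=02, 73⊕36=45, 77⊕36=41, 00⊕36=36, 00⊕36=36, 00⊕36=36.

024541363636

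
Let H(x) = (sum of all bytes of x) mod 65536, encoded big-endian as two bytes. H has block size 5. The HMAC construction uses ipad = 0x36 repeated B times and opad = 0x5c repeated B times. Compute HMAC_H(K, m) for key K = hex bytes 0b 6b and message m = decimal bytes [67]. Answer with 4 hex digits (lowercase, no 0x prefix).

Key hex bytes 0b 6b is 2 bytes ≤ B = 5; zero-pad to 5 bytes: K' = 0b 6b 00 00 00.
K' ⊕ ipad = 3d 5d 36 36 36.  K' ⊕ opad = 57 37 5c 5c 5c.
Inner input = (K'⊕ipad) ∥ m = 3d 5d 36 36 36 ∥ 43.
Inner hash: sum = 61+93+54+54+54+67 = 383 → 01 7f.
Outer input = (K'⊕opad) ∥ inner = 57 37 5c 5c 5c ∥ 01 7f.
Outer hash (tag): sum = 87+55+92+92+92+1+127 = 546 → 02 22.

0222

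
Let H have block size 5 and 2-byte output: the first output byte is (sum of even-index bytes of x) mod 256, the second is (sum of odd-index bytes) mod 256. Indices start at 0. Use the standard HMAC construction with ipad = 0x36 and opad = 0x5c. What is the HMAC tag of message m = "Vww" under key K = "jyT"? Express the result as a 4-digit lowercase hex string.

Key "jyT" = 6a 79 54 is 3 bytes ≤ B = 5; zero-pad to 5 bytes: K' = 6a 79 54 00 00.
K' ⊕ ipad = 5c 4f 62 36 36.  K' ⊕ opad = 36 25 08 5c 5c.
Inner input = (K'⊕ipad) ∥ m = 5c 4f 62 36 36 ∥ 56 77 77.
Inner hash: even-index sum = 363 mod 256 = 107; odd-index sum = 338 mod 256 = 82 → 6b 52.
Outer input = (K'⊕opad) ∥ inner = 36 25 08 5c 5c ∥ 6b 52.
Outer hash (tag): even-index sum = 236 mod 256 = 236; odd-index sum = 236 mod 256 = 236 → ec ec.

ecec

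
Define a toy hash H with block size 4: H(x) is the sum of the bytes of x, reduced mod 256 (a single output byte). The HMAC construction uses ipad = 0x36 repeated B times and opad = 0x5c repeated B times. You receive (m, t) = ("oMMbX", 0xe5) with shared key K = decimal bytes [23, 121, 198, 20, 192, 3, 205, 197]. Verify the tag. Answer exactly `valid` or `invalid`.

valid

Key decimal bytes [23, 121, 198, 20, 192, 3, 205, 197] = 17 79 c6 14 c0 03 cd c5 is 8 bytes > B = 4, so hash it first: H(key) = bf, then zero-pad to 4 bytes: K' = bf 00 00 00.
K' ⊕ ipad = 89 36 36 36; K' ⊕ opad = e3 5c 5c 5c.
Inner hash: sum = 137+54+54+54+111+77+77+98+88 = 750; mod 256 = 238 → ee.
Outer hash (recomputed tag): sum = 227+92+92+92+238 = 741; mod 256 = 229 → e5.
Recomputed tag = e5; claimed = e5 → match.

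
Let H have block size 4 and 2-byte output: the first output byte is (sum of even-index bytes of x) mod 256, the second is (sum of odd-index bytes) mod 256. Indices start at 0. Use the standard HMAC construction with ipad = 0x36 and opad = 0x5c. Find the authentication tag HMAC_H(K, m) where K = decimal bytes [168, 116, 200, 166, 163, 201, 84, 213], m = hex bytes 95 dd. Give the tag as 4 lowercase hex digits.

b3e1

Key decimal bytes [168, 116, 200, 166, 163, 201, 84, 213] = a8 74 c8 a6 a3 c9 54 d5 is 8 bytes > B = 4, so hash it first: H(key) = 67 b8, then zero-pad to 4 bytes: K' = 67 b8 00 00.
K' ⊕ ipad = 51 8e 36 36.  K' ⊕ opad = 3b e4 5c 5c.
Inner input = (K'⊕ipad) ∥ m = 51 8e 36 36 ∥ 95 dd.
Inner hash: even-index sum = 284 mod 256 = 28; odd-index sum = 417 mod 256 = 161 → 1c a1.
Outer input = (K'⊕opad) ∥ inner = 3b e4 5c 5c ∥ 1c a1.
Outer hash (tag): even-index sum = 179 mod 256 = 179; odd-index sum = 481 mod 256 = 225 → b3 e1.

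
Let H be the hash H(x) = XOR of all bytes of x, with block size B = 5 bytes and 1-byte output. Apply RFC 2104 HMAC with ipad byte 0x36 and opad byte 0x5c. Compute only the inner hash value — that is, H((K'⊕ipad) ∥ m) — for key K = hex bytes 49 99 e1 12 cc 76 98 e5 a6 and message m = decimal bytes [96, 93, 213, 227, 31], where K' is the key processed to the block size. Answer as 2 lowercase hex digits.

60

Key hex bytes 49 99 e1 12 cc 76 98 e5 a6 is 9 bytes > B = 5, so hash it first: H(key) = 42, then zero-pad to 5 bytes: K' = 42 00 00 00 00.
K' ⊕ ipad = 74 36 36 36 36.
Inner input = 74 36 36 36 36 ∥ 60 5d d5 e3 1f.
Inner hash: XOR 74⊕36⊕36⊕36⊕36⊕60⊕5d⊕d5⊕e3⊕1f = 60.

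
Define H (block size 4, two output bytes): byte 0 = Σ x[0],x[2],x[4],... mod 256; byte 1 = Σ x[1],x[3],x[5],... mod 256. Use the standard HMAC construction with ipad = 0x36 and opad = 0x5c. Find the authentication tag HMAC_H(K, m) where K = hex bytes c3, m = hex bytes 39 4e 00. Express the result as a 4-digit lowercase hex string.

Key hex bytes c3 is 1 byte ≤ B = 4; zero-pad to 4 bytes: K' = c3 00 00 00.
K' ⊕ ipad = f5 36 36 36.  K' ⊕ opad = 9f 5c 5c 5c.
Inner input = (K'⊕ipad) ∥ m = f5 36 36 36 ∥ 39 4e 00.
Inner hash: even-index sum = 356 mod 256 = 100; odd-index sum = 186 mod 256 = 186 → 64 ba.
Outer input = (K'⊕opad) ∥ inner = 9f 5c 5c 5c ∥ 64 ba.
Outer hash (tag): even-index sum = 351 mod 256 = 95; odd-index sum = 370 mod 256 = 114 → 5f 72.

5f72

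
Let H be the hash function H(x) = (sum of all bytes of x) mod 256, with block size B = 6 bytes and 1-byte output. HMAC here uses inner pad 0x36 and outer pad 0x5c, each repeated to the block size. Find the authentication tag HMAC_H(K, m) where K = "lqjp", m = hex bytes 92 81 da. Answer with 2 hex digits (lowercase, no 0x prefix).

13

Key "lqjp" = 6c 71 6a 70 is 4 bytes ≤ B = 6; zero-pad to 6 bytes: K' = 6c 71 6a 70 00 00.
K' ⊕ ipad = 5a 47 5c 46 36 36.  K' ⊕ opad = 30 2d 36 2c 5c 5c.
Inner input = (K'⊕ipad) ∥ m = 5a 47 5c 46 36 36 ∥ 92 81 da.
Inner hash: sum = 90+71+92+70+54+54+146+129+218 = 924; mod 256 = 156 → 9c.
Outer input = (K'⊕opad) ∥ inner = 30 2d 36 2c 5c 5c ∥ 9c.
Outer hash (tag): sum = 48+45+54+44+92+92+156 = 531; mod 256 = 19 → 13.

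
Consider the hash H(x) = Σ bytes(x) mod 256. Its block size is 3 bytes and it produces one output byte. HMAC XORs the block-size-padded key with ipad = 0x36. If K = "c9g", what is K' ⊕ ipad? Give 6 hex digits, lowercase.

Key "c9g" = 63 39 67 is exactly B = 3 bytes: K' = 63 39 67.
XOR each byte with 0x36: 63⊕36=55, 39⊕36=0f, 67⊕36=51.

550f51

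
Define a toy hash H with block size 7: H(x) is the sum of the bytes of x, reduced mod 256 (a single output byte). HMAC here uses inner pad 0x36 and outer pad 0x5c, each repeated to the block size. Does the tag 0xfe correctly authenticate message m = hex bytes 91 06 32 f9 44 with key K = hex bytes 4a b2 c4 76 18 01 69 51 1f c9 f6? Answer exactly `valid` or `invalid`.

Key hex bytes 4a b2 c4 76 18 01 69 51 1f c9 f6 is 11 bytes > B = 7, so hash it first: H(key) = e7, then zero-pad to 7 bytes: K' = e7 00 00 00 00 00 00.
K' ⊕ ipad = d1 36 36 36 36 36 36; K' ⊕ opad = bb 5c 5c 5c 5c 5c 5c.
Inner hash: sum = 209+54+54+54+54+54+54+145+6+50+249+68 = 1051; mod 256 = 27 → 1b.
Outer hash (recomputed tag): sum = 187+92+92+92+92+92+92+27 = 766; mod 256 = 254 → fe.
Recomputed tag = fe; claimed = fe → match.

valid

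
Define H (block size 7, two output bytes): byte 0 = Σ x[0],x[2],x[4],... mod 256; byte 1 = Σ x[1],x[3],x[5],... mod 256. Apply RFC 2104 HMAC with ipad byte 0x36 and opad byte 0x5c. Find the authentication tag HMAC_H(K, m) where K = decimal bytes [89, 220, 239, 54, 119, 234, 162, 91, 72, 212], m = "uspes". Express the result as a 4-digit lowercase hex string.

ea48

Key decimal bytes [89, 220, 239, 54, 119, 234, 162, 91, 72, 212] = 59 dc ef 36 77 ea a2 5b 48 d4 is 10 bytes > B = 7, so hash it first: H(key) = a9 2b, then zero-pad to 7 bytes: K' = a9 2b 00 00 00 00 00.
K' ⊕ ipad = 9f 1d 36 36 36 36 36.  K' ⊕ opad = f5 77 5c 5c 5c 5c 5c.
Inner input = (K'⊕ipad) ∥ m = 9f 1d 36 36 36 36 36 ∥ 75 73 70 65 73.
Inner hash: even-index sum = 537 mod 256 = 25; odd-index sum = 481 mod 256 = 225 → 19 e1.
Outer input = (K'⊕opad) ∥ inner = f5 77 5c 5c 5c 5c 5c ∥ 19 e1.
Outer hash (tag): even-index sum = 746 mod 256 = 234; odd-index sum = 328 mod 256 = 72 → ea 48.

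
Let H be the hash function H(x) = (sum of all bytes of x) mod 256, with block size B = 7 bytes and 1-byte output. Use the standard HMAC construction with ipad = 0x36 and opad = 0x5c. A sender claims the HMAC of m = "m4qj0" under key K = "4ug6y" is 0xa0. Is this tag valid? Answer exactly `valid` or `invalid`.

invalid

Key "4ug6y" = 34 75 67 36 79 is 5 bytes ≤ B = 7; zero-pad to 7 bytes: K' = 34 75 67 36 79 00 00.
K' ⊕ ipad = 02 43 51 00 4f 36 36; K' ⊕ opad = 68 29 3b 6a 25 5c 5c.
Inner hash: sum = 2+67+81+0+79+54+54+109+52+113+106+48 = 765; mod 256 = 253 → fd.
Outer hash (recomputed tag): sum = 104+41+59+106+37+92+92+253 = 784; mod 256 = 16 → 10.
Recomputed tag = 10; claimed = a0 → mismatch.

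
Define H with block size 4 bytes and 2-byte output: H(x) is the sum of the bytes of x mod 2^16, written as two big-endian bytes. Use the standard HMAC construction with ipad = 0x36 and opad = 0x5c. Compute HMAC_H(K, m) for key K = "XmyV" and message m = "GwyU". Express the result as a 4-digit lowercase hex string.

006b

Key "XmyV" = 58 6d 79 56 is exactly B = 4 bytes: K' = 58 6d 79 56.
K' ⊕ ipad = 6e 5b 4f 60.  K' ⊕ opad = 04 31 25 0a.
Inner input = (K'⊕ipad) ∥ m = 6e 5b 4f 60 ∥ 47 77 79 55.
Inner hash: sum = 110+91+79+96+71+119+121+85 = 772 → 03 04.
Outer input = (K'⊕opad) ∥ inner = 04 31 25 0a ∥ 03 04.
Outer hash (tag): sum = 4+49+37+10+3+4 = 107 → 00 6b.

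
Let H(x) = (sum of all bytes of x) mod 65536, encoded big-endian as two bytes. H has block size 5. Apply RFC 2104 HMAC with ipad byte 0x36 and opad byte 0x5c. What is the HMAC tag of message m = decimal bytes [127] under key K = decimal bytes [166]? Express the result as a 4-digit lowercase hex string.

Key decimal bytes [166] = a6 is 1 byte ≤ B = 5; zero-pad to 5 bytes: K' = a6 00 00 00 00.
K' ⊕ ipad = 90 36 36 36 36.  K' ⊕ opad = fa 5c 5c 5c 5c.
Inner input = (K'⊕ipad) ∥ m = 90 36 36 36 36 ∥ 7f.
Inner hash: sum = 144+54+54+54+54+127 = 487 → 01 e7.
Outer input = (K'⊕opad) ∥ inner = fa 5c 5c 5c 5c ∥ 01 e7.
Outer hash (tag): sum = 250+92+92+92+92+1+231 = 850 → 03 52.

0352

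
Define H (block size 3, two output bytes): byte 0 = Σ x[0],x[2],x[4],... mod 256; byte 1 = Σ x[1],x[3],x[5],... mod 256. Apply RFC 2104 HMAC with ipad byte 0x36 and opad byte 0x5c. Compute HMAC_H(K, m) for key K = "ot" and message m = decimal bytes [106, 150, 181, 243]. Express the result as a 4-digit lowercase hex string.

Key "ot" = 6f 74 is 2 bytes ≤ B = 3; zero-pad to 3 bytes: K' = 6f 74 00.
K' ⊕ ipad = 59 42 36.  K' ⊕ opad = 33 28 5c.
Inner input = (K'⊕ipad) ∥ m = 59 42 36 ∥ 6a 96 b5 f3.
Inner hash: even-index sum = 536 mod 256 = 24; odd-index sum = 353 mod 256 = 97 → 18 61.
Outer input = (K'⊕opad) ∥ inner = 33 28 5c ∥ 18 61.
Outer hash (tag): even-index sum = 240 mod 256 = 240; odd-index sum = 64 mod 256 = 64 → f0 40.

f040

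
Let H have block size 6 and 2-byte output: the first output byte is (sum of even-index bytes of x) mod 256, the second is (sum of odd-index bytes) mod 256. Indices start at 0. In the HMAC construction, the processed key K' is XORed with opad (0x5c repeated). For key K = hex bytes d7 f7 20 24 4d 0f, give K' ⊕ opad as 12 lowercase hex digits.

8bab7c781153

Key hex bytes d7 f7 20 24 4d 0f is exactly B = 6 bytes: K' = d7 f7 20 24 4d 0f.
XOR each byte with 0x5c: d7⊕5c=8b, f7⊕5c=ab, 20⊕5c=7c, 24⊕5c=78, 4d⊕5c=11, 0f⊕5c=53.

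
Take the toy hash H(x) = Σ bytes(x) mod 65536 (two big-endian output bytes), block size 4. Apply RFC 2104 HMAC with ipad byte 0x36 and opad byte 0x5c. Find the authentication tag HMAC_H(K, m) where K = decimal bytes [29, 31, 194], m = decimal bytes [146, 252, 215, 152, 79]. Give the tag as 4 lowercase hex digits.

024c

Key decimal bytes [29, 31, 194] = 1d 1f c2 is 3 bytes ≤ B = 4; zero-pad to 4 bytes: K' = 1d 1f c2 00.
K' ⊕ ipad = 2b 29 f4 36.  K' ⊕ opad = 41 43 9e 5c.
Inner input = (K'⊕ipad) ∥ m = 2b 29 f4 36 ∥ 92 fc d7 98 4f.
Inner hash: sum = 43+41+244+54+146+252+215+152+79 = 1226 → 04 ca.
Outer input = (K'⊕opad) ∥ inner = 41 43 9e 5c ∥ 04 ca.
Outer hash (tag): sum = 65+67+158+92+4+202 = 588 → 02 4c.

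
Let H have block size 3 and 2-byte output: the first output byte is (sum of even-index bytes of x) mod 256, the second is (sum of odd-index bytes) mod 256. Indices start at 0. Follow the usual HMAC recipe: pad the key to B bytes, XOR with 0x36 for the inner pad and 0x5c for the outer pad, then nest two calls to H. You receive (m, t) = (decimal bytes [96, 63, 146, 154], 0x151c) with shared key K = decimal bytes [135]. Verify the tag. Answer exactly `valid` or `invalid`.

Key decimal bytes [135] = 87 is 1 byte ≤ B = 3; zero-pad to 3 bytes: K' = 87 00 00.
K' ⊕ ipad = b1 36 36; K' ⊕ opad = db 5c 5c.
Inner hash: even-index sum = 448 mod 256 = 192; odd-index sum = 296 mod 256 = 40 → c0 28.
Outer hash (recomputed tag): even-index sum = 351 mod 256 = 95; odd-index sum = 284 mod 256 = 28 → 5f 1c.
Recomputed tag = 5f1c; claimed = 151c → mismatch.

invalid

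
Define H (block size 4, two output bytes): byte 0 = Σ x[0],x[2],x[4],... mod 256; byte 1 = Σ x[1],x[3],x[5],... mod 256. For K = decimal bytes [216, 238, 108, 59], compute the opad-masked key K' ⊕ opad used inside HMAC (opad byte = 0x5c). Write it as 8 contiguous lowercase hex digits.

84b23067

Key decimal bytes [216, 238, 108, 59] = d8 ee 6c 3b is exactly B = 4 bytes: K' = d8 ee 6c 3b.
XOR each byte with 0x5c: d8⊕5c=84, ee⊕5c=b2, 6c⊕5c=30, 3b⊕5c=67.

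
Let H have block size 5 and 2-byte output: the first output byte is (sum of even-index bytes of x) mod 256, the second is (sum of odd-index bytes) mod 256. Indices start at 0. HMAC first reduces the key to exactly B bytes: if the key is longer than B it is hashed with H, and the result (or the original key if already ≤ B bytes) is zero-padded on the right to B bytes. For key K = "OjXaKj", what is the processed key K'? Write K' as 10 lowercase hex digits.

f235000000

|K| = 6 > B = 5, so first hash the key.
H(K): even-index sum = 242 mod 256 = 242; odd-index sum = 309 mod 256 = 53 → f2 35.
Zero-pad H(K) = f2 35 to 5 bytes: K' = f2 35 00 00 00.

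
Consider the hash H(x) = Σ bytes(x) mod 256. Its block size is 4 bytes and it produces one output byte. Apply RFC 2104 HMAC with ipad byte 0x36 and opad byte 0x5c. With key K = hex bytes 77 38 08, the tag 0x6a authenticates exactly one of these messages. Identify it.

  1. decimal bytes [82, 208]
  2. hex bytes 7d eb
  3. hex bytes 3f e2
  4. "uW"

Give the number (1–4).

Key hex bytes 77 38 08 is 3 bytes ≤ B = 4; zero-pad to 4 bytes: K' = 77 38 08 00.
K' ⊕ ipad = 41 0e 3e 36; K' ⊕ opad = 2b 64 54 5c.
m1: inner = H(41 0e 3e 36 52 d0) = e5; tag = H(2b 64 54 5c e5) = 24
m2: inner = H(41 0e 3e 36 7d eb) = 2b; tag = H(2b 64 54 5c 2b) = 6a ← matches
m3: inner = H(41 0e 3e 36 3f e2) = e4; tag = H(2b 64 54 5c e4) = 23
m4: inner = H(41 0e 3e 36 75 57) = 8f; tag = H(2b 64 54 5c 8f) = ce

2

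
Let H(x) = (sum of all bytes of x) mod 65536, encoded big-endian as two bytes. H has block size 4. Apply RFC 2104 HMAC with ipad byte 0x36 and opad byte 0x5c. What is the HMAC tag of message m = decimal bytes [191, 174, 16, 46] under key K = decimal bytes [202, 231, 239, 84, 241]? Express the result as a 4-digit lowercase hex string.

Key decimal bytes [202, 231, 239, 84, 241] = ca e7 ef 54 f1 is 5 bytes > B = 4, so hash it first: H(key) = 03 e5, then zero-pad to 4 bytes: K' = 03 e5 00 00.
K' ⊕ ipad = 35 d3 36 36.  K' ⊕ opad = 5f b9 5c 5c.
Inner input = (K'⊕ipad) ∥ m = 35 d3 36 36 ∥ bf ae 10 2e.
Inner hash: sum = 53+211+54+54+191+174+16+46 = 799 → 03 1f.
Outer input = (K'⊕opad) ∥ inner = 5f b9 5c 5c ∥ 03 1f.
Outer hash (tag): sum = 95+185+92+92+3+31 = 498 → 01 f2.

01f2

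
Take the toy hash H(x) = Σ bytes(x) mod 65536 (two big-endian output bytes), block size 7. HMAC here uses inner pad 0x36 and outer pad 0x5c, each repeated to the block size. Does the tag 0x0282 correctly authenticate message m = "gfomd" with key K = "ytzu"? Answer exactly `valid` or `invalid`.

valid

Key "ytzu" = 79 74 7a 75 is 4 bytes ≤ B = 7; zero-pad to 7 bytes: K' = 79 74 7a 75 00 00 00.
K' ⊕ ipad = 4f 42 4c 43 36 36 36; K' ⊕ opad = 25 28 26 29 5c 5c 5c.
Inner hash: sum = 79+66+76+67+54+54+54+103+102+111+109+100 = 975 → 03 cf.
Outer hash (recomputed tag): sum = 37+40+38+41+92+92+92+3+207 = 642 → 02 82.
Recomputed tag = 0282; claimed = 0282 → match.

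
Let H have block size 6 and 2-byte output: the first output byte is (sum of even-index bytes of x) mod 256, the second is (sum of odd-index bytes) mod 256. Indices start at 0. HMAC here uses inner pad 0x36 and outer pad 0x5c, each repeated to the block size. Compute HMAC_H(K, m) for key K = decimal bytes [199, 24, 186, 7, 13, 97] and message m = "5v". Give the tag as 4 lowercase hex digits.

Key decimal bytes [199, 24, 186, 7, 13, 97] = c7 18 ba 07 0d 61 is exactly B = 6 bytes: K' = c7 18 ba 07 0d 61.
K' ⊕ ipad = f1 2e 8c 31 3b 57.  K' ⊕ opad = 9b 44 e6 5b 51 3d.
Inner input = (K'⊕ipad) ∥ m = f1 2e 8c 31 3b 57 ∥ 35 76.
Inner hash: even-index sum = 493 mod 256 = 237; odd-index sum = 300 mod 256 = 44 → ed 2c.
Outer input = (K'⊕opad) ∥ inner = 9b 44 e6 5b 51 3d ∥ ed 2c.
Outer hash (tag): even-index sum = 703 mod 256 = 191; odd-index sum = 264 mod 256 = 8 → bf 08.

bf08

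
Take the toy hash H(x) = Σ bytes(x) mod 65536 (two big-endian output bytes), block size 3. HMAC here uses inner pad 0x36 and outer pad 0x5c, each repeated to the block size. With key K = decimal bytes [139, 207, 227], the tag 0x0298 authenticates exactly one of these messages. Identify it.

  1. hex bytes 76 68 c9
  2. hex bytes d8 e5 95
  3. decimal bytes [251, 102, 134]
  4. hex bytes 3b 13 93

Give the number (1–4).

Key decimal bytes [139, 207, 227] = 8b cf e3 is exactly B = 3 bytes: K' = 8b cf e3.
K' ⊕ ipad = bd f9 d5; K' ⊕ opad = d7 93 bf.
m1: inner = H(bd f9 d5 76 68 c9) = 04 32; tag = H(d7 93 bf 04 32) = 025f
m2: inner = H(bd f9 d5 d8 e5 95) = 04 dd; tag = H(d7 93 bf 04 dd) = 030a
m3: inner = H(bd f9 d5 fb 66 86) = 04 72; tag = H(d7 93 bf 04 72) = 029f
m4: inner = H(bd f9 d5 3b 13 93) = 03 6c; tag = H(d7 93 bf 03 6c) = 0298 ← matches

4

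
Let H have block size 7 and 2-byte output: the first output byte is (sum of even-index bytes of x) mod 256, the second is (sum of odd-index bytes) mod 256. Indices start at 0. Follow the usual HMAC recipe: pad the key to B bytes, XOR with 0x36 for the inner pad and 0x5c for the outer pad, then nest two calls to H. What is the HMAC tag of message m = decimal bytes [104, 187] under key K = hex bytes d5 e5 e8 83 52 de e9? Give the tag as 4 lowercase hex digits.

d8d9

Key hex bytes d5 e5 e8 83 52 de e9 is exactly B = 7 bytes: K' = d5 e5 e8 83 52 de e9.
K' ⊕ ipad = e3 d3 de b5 64 e8 df.  K' ⊕ opad = 89 b9 b4 df 0e 82 b5.
Inner input = (K'⊕ipad) ∥ m = e3 d3 de b5 64 e8 df ∥ 68 bb.
Inner hash: even-index sum = 959 mod 256 = 191; odd-index sum = 728 mod 256 = 216 → bf d8.
Outer input = (K'⊕opad) ∥ inner = 89 b9 b4 df 0e 82 b5 ∥ bf d8.
Outer hash (tag): even-index sum = 728 mod 256 = 216; odd-index sum = 729 mod 256 = 217 → d8 d9.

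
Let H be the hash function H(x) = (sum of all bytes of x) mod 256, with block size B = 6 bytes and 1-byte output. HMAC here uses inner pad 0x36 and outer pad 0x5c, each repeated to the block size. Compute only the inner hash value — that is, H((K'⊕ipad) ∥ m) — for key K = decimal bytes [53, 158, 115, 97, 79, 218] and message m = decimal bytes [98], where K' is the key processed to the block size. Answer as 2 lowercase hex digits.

Key decimal bytes [53, 158, 115, 97, 79, 218] = 35 9e 73 61 4f da is exactly B = 6 bytes: K' = 35 9e 73 61 4f da.
K' ⊕ ipad = 03 a8 45 57 79 ec.
Inner input = 03 a8 45 57 79 ec ∥ 62.
Inner hash: sum = 3+168+69+87+121+236+98 = 782; mod 256 = 14 → 0e.

0e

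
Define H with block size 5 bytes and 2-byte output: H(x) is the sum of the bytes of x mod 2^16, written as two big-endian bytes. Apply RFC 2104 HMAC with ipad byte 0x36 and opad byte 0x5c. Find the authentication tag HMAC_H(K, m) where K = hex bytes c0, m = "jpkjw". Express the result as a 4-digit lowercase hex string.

0303

Key hex bytes c0 is 1 byte ≤ B = 5; zero-pad to 5 bytes: K' = c0 00 00 00 00.
K' ⊕ ipad = f6 36 36 36 36.  K' ⊕ opad = 9c 5c 5c 5c 5c.
Inner input = (K'⊕ipad) ∥ m = f6 36 36 36 36 ∥ 6a 70 6b 6a 77.
Inner hash: sum = 246+54+54+54+54+106+112+107+106+119 = 1012 → 03 f4.
Outer input = (K'⊕opad) ∥ inner = 9c 5c 5c 5c 5c ∥ 03 f4.
Outer hash (tag): sum = 156+92+92+92+92+3+244 = 771 → 03 03.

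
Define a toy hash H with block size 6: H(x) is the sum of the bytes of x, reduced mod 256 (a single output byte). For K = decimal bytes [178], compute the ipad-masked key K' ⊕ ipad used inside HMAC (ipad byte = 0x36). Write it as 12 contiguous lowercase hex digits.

843636363636

Key decimal bytes [178] = b2 is 1 byte ≤ B = 6; zero-pad to 6 bytes: K' = b2 00 00 00 00 00.
XOR each byte with 0x36: b2⊕36=84, 00⊕36=36, 00⊕36=36, 00⊕36=36, 00⊕36=36, 00⊕36=36.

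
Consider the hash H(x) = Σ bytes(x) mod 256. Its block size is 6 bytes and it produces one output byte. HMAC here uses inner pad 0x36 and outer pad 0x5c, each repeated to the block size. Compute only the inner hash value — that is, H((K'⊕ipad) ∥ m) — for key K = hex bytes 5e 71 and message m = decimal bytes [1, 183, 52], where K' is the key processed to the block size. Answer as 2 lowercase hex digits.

73

Key hex bytes 5e 71 is 2 bytes ≤ B = 6; zero-pad to 6 bytes: K' = 5e 71 00 00 00 00.
K' ⊕ ipad = 68 47 36 36 36 36.
Inner input = 68 47 36 36 36 36 ∥ 01 b7 34.
Inner hash: sum = 104+71+54+54+54+54+1+183+52 = 627; mod 256 = 115 → 73.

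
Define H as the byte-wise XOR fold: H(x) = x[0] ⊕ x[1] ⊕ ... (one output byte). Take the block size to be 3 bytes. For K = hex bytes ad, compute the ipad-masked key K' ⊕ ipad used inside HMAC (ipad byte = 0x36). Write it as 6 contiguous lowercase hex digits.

9b3636

Key hex bytes ad is 1 byte ≤ B = 3; zero-pad to 3 bytes: K' = ad 00 00.
XOR each byte with 0x36: ad⊕36=9b, 00⊕36=36, 00⊕36=36.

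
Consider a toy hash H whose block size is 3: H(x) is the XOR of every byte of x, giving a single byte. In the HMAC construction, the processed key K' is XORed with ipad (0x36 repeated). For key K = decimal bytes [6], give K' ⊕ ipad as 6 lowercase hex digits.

Key decimal bytes [6] = 06 is 1 byte ≤ B = 3; zero-pad to 3 bytes: K' = 06 00 00.
XOR each byte with 0x36: 06⊕36=30, 00⊕36=36, 00⊕36=36.

303636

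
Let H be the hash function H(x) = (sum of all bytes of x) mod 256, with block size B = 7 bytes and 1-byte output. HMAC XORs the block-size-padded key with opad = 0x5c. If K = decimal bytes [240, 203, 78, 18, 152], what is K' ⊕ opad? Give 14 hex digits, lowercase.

Key decimal bytes [240, 203, 78, 18, 152] = f0 cb 4e 12 98 is 5 bytes ≤ B = 7; zero-pad to 7 bytes: K' = f0 cb 4e 12 98 00 00.
XOR each byte with 0x5c: f0⊕5c=ac, cb⊕5c=97, 4e⊕5c=12, 12⊕5c=4e, 98⊕5c=c4, 00⊕5c=5c, 00⊕5c=5c.

ac97124ec45c5c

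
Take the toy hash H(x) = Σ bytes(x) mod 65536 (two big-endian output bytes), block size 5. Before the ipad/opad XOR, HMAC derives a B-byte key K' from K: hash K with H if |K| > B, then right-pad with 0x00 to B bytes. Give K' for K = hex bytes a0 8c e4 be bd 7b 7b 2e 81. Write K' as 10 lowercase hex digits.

|K| = 9 > B = 5, so first hash the key.
H(K): sum = 160+140+228+190+189+123+123+46+129 = 1328 → 05 30.
Zero-pad H(K) = 05 30 to 5 bytes: K' = 05 30 00 00 00.

0530000000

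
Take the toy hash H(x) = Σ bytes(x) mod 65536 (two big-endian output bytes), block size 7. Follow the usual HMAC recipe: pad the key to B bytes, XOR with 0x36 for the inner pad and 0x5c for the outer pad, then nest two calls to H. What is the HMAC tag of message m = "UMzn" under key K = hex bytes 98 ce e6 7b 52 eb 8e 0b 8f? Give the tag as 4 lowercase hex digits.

Key hex bytes 98 ce e6 7b 52 eb 8e 0b 8f is 9 bytes > B = 7, so hash it first: H(key) = 05 2c, then zero-pad to 7 bytes: K' = 05 2c 00 00 00 00 00.
K' ⊕ ipad = 33 1a 36 36 36 36 36.  K' ⊕ opad = 59 70 5c 5c 5c 5c 5c.
Inner input = (K'⊕ipad) ∥ m = 33 1a 36 36 36 36 36 ∥ 55 4d 7a 6e.
Inner hash: sum = 51+26+54+54+54+54+54+85+77+122+110 = 741 → 02 e5.
Outer input = (K'⊕opad) ∥ inner = 59 70 5c 5c 5c 5c 5c ∥ 02 e5.
Outer hash (tag): sum = 89+112+92+92+92+92+92+2+229 = 892 → 03 7c.

037c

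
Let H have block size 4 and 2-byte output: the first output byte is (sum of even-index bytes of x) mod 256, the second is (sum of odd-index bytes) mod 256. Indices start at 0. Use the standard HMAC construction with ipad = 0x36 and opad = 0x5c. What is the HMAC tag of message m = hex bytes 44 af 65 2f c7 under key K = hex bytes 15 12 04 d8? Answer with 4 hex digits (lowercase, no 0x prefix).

66c2

Key hex bytes 15 12 04 d8 is exactly B = 4 bytes: K' = 15 12 04 d8.
K' ⊕ ipad = 23 24 32 ee.  K' ⊕ opad = 49 4e 58 84.
Inner input = (K'⊕ipad) ∥ m = 23 24 32 ee ∥ 44 af 65 2f c7.
Inner hash: even-index sum = 453 mod 256 = 197; odd-index sum = 496 mod 256 = 240 → c5 f0.
Outer input = (K'⊕opad) ∥ inner = 49 4e 58 84 ∥ c5 f0.
Outer hash (tag): even-index sum = 358 mod 256 = 102; odd-index sum = 450 mod 256 = 194 → 66 c2.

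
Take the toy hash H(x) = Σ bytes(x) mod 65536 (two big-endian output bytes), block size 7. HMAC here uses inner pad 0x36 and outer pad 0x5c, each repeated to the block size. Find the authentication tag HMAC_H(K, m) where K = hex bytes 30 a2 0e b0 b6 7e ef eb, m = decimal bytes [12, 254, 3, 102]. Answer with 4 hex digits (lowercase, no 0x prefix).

Key hex bytes 30 a2 0e b0 b6 7e ef eb is 8 bytes > B = 7, so hash it first: H(key) = 04 9e, then zero-pad to 7 bytes: K' = 04 9e 00 00 00 00 00.
K' ⊕ ipad = 32 a8 36 36 36 36 36.  K' ⊕ opad = 58 c2 5c 5c 5c 5c 5c.
Inner input = (K'⊕ipad) ∥ m = 32 a8 36 36 36 36 36 ∥ 0c fe 03 66.
Inner hash: sum = 50+168+54+54+54+54+54+12+254+3+102 = 859 → 03 5b.
Outer input = (K'⊕opad) ∥ inner = 58 c2 5c 5c 5c 5c 5c ∥ 03 5b.
Outer hash (tag): sum = 88+194+92+92+92+92+92+3+91 = 836 → 03 44.

0344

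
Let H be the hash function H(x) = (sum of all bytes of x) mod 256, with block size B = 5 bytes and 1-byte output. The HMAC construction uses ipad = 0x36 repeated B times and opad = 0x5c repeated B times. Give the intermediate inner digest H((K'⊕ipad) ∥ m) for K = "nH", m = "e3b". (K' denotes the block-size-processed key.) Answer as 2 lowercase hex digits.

72

Key "nH" = 6e 48 is 2 bytes ≤ B = 5; zero-pad to 5 bytes: K' = 6e 48 00 00 00.
K' ⊕ ipad = 58 7e 36 36 36.
Inner input = 58 7e 36 36 36 ∥ 65 33 62.
Inner hash: sum = 88+126+54+54+54+101+51+98 = 626; mod 256 = 114 → 72.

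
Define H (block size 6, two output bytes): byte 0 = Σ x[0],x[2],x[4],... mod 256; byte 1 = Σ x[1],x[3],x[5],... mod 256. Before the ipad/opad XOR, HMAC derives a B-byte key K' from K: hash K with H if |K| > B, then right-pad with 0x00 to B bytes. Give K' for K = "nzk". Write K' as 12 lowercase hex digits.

Key "nzk" = 6e 7a 6b is 3 bytes ≤ B = 6; zero-pad to 6 bytes: K' = 6e 7a 6b 00 00 00.

6e7a6b000000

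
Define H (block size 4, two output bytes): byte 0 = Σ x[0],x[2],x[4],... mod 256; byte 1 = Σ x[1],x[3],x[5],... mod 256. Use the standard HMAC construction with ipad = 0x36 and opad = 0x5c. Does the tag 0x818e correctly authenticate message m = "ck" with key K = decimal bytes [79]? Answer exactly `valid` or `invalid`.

Key decimal bytes [79] = 4f is 1 byte ≤ B = 4; zero-pad to 4 bytes: K' = 4f 00 00 00.
K' ⊕ ipad = 79 36 36 36; K' ⊕ opad = 13 5c 5c 5c.
Inner hash: even-index sum = 274 mod 256 = 18; odd-index sum = 215 mod 256 = 215 → 12 d7.
Outer hash (recomputed tag): even-index sum = 129 mod 256 = 129; odd-index sum = 399 mod 256 = 143 → 81 8f.
Recomputed tag = 818f; claimed = 818e → mismatch.

invalid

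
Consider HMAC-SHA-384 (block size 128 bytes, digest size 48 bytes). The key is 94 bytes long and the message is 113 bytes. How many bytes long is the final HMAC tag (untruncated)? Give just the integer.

48

The tag is one SHA-384 digest: 48 bytes.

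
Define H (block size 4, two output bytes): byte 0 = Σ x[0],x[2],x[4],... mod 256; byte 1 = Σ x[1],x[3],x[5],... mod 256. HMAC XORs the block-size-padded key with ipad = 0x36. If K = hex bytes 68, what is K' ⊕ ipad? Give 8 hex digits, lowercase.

5e363636

Key hex bytes 68 is 1 byte ≤ B = 4; zero-pad to 4 bytes: K' = 68 00 00 00.
XOR each byte with 0x36: 68⊕36=5e, 00⊕36=36, 00⊕36=36, 00⊕36=36.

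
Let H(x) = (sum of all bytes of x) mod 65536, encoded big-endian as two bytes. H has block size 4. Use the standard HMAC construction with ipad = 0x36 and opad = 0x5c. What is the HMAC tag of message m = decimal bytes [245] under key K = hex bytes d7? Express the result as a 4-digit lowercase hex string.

0219

Key hex bytes d7 is 1 byte ≤ B = 4; zero-pad to 4 bytes: K' = d7 00 00 00.
K' ⊕ ipad = e1 36 36 36.  K' ⊕ opad = 8b 5c 5c 5c.
Inner input = (K'⊕ipad) ∥ m = e1 36 36 36 ∥ f5.
Inner hash: sum = 225+54+54+54+245 = 632 → 02 78.
Outer input = (K'⊕opad) ∥ inner = 8b 5c 5c 5c ∥ 02 78.
Outer hash (tag): sum = 139+92+92+92+2+120 = 537 → 02 19.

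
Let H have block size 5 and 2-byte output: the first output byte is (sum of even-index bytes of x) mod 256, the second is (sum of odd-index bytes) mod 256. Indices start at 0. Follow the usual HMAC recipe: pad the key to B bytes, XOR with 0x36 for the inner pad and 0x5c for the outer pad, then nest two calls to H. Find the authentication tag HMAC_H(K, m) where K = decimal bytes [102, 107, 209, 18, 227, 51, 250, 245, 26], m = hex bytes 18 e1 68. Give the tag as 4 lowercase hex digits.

73ba

Key decimal bytes [102, 107, 209, 18, 227, 51, 250, 245, 26] = 66 6b d1 12 e3 33 fa f5 1a is 9 bytes > B = 5, so hash it first: H(key) = 2e a5, then zero-pad to 5 bytes: K' = 2e a5 00 00 00.
K' ⊕ ipad = 18 93 36 36 36.  K' ⊕ opad = 72 f9 5c 5c 5c.
Inner input = (K'⊕ipad) ∥ m = 18 93 36 36 36 ∥ 18 e1 68.
Inner hash: even-index sum = 357 mod 256 = 101; odd-index sum = 329 mod 256 = 73 → 65 49.
Outer input = (K'⊕opad) ∥ inner = 72 f9 5c 5c 5c ∥ 65 49.
Outer hash (tag): even-index sum = 371 mod 256 = 115; odd-index sum = 442 mod 256 = 186 → 73 ba.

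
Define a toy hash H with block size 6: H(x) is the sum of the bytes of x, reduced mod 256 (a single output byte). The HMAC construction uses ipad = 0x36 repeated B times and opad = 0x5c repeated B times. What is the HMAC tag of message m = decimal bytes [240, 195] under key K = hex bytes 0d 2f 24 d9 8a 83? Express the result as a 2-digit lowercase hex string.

Key hex bytes 0d 2f 24 d9 8a 83 is exactly B = 6 bytes: K' = 0d 2f 24 d9 8a 83.
K' ⊕ ipad = 3b 19 12 ef bc b5.  K' ⊕ opad = 51 73 78 85 d6 df.
Inner input = (K'⊕ipad) ∥ m = 3b 19 12 ef bc b5 ∥ f0 c3.
Inner hash: sum = 59+25+18+239+188+181+240+195 = 1145; mod 256 = 121 → 79.
Outer input = (K'⊕opad) ∥ inner = 51 73 78 85 d6 df ∥ 79.
Outer hash (tag): sum = 81+115+120+133+214+223+121 = 1007; mod 256 = 239 → ef.

ef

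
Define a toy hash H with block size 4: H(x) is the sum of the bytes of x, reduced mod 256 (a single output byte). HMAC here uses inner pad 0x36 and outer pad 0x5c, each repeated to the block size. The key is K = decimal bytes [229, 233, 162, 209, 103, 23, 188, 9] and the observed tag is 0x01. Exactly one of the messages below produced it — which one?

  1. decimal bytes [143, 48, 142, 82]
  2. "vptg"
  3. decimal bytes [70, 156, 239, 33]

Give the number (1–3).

Key decimal bytes [229, 233, 162, 209, 103, 23, 188, 9] = e5 e9 a2 d1 67 17 bc 09 is 8 bytes > B = 4, so hash it first: H(key) = 84, then zero-pad to 4 bytes: K' = 84 00 00 00.
K' ⊕ ipad = b2 36 36 36; K' ⊕ opad = d8 5c 5c 5c.
m1: inner = H(b2 36 36 36 8f 30 8e 52) = f3; tag = H(d8 5c 5c 5c f3) = df
m2: inner = H(b2 36 36 36 76 70 74 67) = 15; tag = H(d8 5c 5c 5c 15) = 01 ← matches
m3: inner = H(b2 36 36 36 46 9c ef 21) = 46; tag = H(d8 5c 5c 5c 46) = 32

2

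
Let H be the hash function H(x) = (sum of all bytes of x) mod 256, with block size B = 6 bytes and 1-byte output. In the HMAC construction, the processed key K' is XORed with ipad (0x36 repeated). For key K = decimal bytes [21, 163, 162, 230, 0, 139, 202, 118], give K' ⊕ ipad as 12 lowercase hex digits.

Key decimal bytes [21, 163, 162, 230, 0, 139, 202, 118] = 15 a3 a2 e6 00 8b ca 76 is 8 bytes > B = 6, so hash it first: H(key) = 0b, then zero-pad to 6 bytes: K' = 0b 00 00 00 00 00.
XOR each byte with 0x36: 0b⊕36=3d, 00⊕36=36, 00⊕36=36, 00⊕36=36, 00⊕36=36, 00⊕36=36.

3d3636363636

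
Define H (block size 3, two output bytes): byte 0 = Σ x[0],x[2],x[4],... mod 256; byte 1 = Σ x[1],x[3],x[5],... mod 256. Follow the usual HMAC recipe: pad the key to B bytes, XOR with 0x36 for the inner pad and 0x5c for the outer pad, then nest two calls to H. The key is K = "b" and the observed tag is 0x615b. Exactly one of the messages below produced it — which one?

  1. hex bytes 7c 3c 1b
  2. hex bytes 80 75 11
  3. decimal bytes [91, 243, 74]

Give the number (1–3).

2

Key "b" = 62 is 1 byte ≤ B = 3; zero-pad to 3 bytes: K' = 62 00 00.
K' ⊕ ipad = 54 36 36; K' ⊕ opad = 3e 5c 5c.
m1: inner = H(54 36 36 7c 3c 1b) = c6 cd; tag = H(3e 5c 5c c6 cd) = 6722
m2: inner = H(54 36 36 80 75 11) = ff c7; tag = H(3e 5c 5c ff c7) = 615b ← matches
m3: inner = H(54 36 36 5b f3 4a) = 7d db; tag = H(3e 5c 5c 7d db) = 75d9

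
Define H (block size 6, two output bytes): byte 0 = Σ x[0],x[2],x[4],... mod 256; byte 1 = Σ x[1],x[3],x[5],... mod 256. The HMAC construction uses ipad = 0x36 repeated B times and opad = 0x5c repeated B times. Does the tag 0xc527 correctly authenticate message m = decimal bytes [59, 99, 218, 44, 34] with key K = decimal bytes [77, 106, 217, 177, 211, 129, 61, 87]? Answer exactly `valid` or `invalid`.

valid

Key decimal bytes [77, 106, 217, 177, 211, 129, 61, 87] = 4d 6a d9 b1 d3 81 3d 57 is 8 bytes > B = 6, so hash it first: H(key) = 36 f3, then zero-pad to 6 bytes: K' = 36 f3 00 00 00 00.
K' ⊕ ipad = 00 c5 36 36 36 36; K' ⊕ opad = 6a af 5c 5c 5c 5c.
Inner hash: even-index sum = 419 mod 256 = 163; odd-index sum = 448 mod 256 = 192 → a3 c0.
Outer hash (recomputed tag): even-index sum = 453 mod 256 = 197; odd-index sum = 551 mod 256 = 39 → c5 27.
Recomputed tag = c527; claimed = c527 → match.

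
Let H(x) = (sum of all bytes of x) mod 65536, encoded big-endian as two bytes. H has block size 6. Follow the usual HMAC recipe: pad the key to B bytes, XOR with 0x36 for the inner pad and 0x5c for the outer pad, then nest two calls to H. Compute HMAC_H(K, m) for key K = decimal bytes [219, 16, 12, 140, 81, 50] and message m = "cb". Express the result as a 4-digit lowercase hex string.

Key decimal bytes [219, 16, 12, 140, 81, 50] = db 10 0c 8c 51 32 is exactly B = 6 bytes: K' = db 10 0c 8c 51 32.
K' ⊕ ipad = ed 26 3a ba 67 04.  K' ⊕ opad = 87 4c 50 d0 0d 6e.
Inner input = (K'⊕ipad) ∥ m = ed 26 3a ba 67 04 ∥ 63 62.
Inner hash: sum = 237+38+58+186+103+4+99+98 = 823 → 03 37.
Outer input = (K'⊕opad) ∥ inner = 87 4c 50 d0 0d 6e ∥ 03 37.
Outer hash (tag): sum = 135+76+80+208+13+110+3+55 = 680 → 02 a8.

02a8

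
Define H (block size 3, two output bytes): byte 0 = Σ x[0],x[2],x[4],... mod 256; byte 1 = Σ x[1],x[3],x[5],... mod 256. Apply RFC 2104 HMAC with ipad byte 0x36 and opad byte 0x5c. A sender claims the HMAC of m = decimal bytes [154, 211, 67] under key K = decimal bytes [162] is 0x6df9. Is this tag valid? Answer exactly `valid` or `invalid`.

valid

Key decimal bytes [162] = a2 is 1 byte ≤ B = 3; zero-pad to 3 bytes: K' = a2 00 00.
K' ⊕ ipad = 94 36 36; K' ⊕ opad = fe 5c 5c.
Inner hash: even-index sum = 413 mod 256 = 157; odd-index sum = 275 mod 256 = 19 → 9d 13.
Outer hash (recomputed tag): even-index sum = 365 mod 256 = 109; odd-index sum = 249 mod 256 = 249 → 6d f9.
Recomputed tag = 6df9; claimed = 6df9 → match.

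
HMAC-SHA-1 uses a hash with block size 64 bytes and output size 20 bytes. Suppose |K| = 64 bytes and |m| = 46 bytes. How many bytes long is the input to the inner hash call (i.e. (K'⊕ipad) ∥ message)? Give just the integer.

110

Key is 64 ≤ 64 bytes, zero-padded: |K'| = 64.
Inner input = (K'⊕ipad) ∥ m → 64 + 46 = 110 bytes.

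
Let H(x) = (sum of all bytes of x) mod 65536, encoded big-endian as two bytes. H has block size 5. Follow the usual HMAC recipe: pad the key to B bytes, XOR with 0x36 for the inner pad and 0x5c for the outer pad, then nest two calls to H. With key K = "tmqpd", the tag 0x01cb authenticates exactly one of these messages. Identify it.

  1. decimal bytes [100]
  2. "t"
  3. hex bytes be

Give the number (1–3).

1

Key "tmqpd" = 74 6d 71 70 64 is exactly B = 5 bytes: K' = 74 6d 71 70 64.
K' ⊕ ipad = 42 5b 47 46 52; K' ⊕ opad = 28 31 2d 2c 38.
m1: inner = H(42 5b 47 46 52 64) = 01 e0; tag = H(28 31 2d 2c 38 01 e0) = 01cb ← matches
m2: inner = H(42 5b 47 46 52 74) = 01 f0; tag = H(28 31 2d 2c 38 01 f0) = 01db
m3: inner = H(42 5b 47 46 52 be) = 02 3a; tag = H(28 31 2d 2c 38 02 3a) = 0126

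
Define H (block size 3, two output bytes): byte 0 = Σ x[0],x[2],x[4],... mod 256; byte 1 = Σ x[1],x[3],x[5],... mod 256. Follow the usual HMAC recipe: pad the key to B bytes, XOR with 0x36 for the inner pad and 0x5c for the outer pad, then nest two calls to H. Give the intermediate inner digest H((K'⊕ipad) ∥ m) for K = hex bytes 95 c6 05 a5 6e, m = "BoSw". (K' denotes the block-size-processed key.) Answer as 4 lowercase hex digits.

5af2

Key hex bytes 95 c6 05 a5 6e is 5 bytes > B = 3, so hash it first: H(key) = 08 6b, then zero-pad to 3 bytes: K' = 08 6b 00.
K' ⊕ ipad = 3e 5d 36.
Inner input = 3e 5d 36 ∥ 42 6f 53 77.
Inner hash: even-index sum = 346 mod 256 = 90; odd-index sum = 242 mod 256 = 242 → 5a f2.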